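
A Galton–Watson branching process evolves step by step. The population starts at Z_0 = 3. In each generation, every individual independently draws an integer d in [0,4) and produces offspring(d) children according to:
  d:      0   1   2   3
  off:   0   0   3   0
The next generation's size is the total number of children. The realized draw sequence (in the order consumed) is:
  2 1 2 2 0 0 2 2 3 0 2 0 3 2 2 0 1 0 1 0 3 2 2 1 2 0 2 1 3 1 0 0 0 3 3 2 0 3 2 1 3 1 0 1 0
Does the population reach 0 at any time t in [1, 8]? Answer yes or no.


gen 0: Z_0=3, draws=[2, 1, 2], offspring=[3, 0, 3], Z_1=6
gen 1: Z_1=6, draws=[2, 0, 0, 2, 2, 3], offspring=[3, 0, 0, 3, 3, 0], Z_2=9
gen 2: Z_2=9, draws=[0, 2, 0, 3, 2, 2, 0, 1, 0], offspring=[0, 3, 0, 0, 3, 3, 0, 0, 0], Z_3=9
gen 3: Z_3=9, draws=[1, 0, 3, 2, 2, 1, 2, 0, 2], offspring=[0, 0, 0, 3, 3, 0, 3, 0, 3], Z_4=12
gen 4: Z_4=12, draws=[1, 3, 1, 0, 0, 0, 3, 3, 2, 0, 3, 2], offspring=[0, 0, 0, 0, 0, 0, 0, 0, 3, 0, 0, 3], Z_5=6
gen 5: Z_5=6, draws=[1, 3, 1, 0, 1, 0], offspring=[0, 0, 0, 0, 0, 0], Z_6=0
gen 6: Z_6=0, draws=[], offspring=[], Z_7=0
gen 7: Z_7=0, draws=[], offspring=[], Z_8=0

yes


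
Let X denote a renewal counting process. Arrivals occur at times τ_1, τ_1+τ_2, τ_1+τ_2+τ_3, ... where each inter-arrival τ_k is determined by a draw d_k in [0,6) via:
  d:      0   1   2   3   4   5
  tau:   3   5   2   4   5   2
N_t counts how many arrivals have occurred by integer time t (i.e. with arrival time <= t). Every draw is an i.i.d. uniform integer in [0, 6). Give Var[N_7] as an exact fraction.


4451/11664

Inter-arrival values over d=0..5: [3, 5, 2, 4, 5, 2]
Each d has probability 1/6, so the pmf of τ is: f(2) = 1/3, f(3) = 1/6, f(4) = 1/6, f(5) = 1/3
Let p_n(j) = P(N_n = j), with p_0 = [1]. Condition on τ_1: p_n(0) = P(τ > n), and for j >= 1, p_n(j) = Σ_{k<=n} f(k)·p_{n−k}(j−1)
p_1 = [1]  (j = 0)
p_2 = [2/3, 1/3]  (j = 0..1)
p_3 = [1/2, 1/2]  (j = 0..1)
p_4 = [1/3, 5/9, 1/9]  (j = 0..2)
p_5 = [0, 7/9, 2/9]  (j = 0..2)
p_6 = [0, 23/36, 35/108, 1/27]  (j = 0..3)
p_7 = [0, 13/36, 59/108, 5/54]  (j = 0..3)
E[N_7] = Σ j·p_7(j) = 187/108;  E[N_7²] = Σ j²·p_7(j) = 365/108
Var[N_7] = 365/108 − (187/108)² = 4451/11664


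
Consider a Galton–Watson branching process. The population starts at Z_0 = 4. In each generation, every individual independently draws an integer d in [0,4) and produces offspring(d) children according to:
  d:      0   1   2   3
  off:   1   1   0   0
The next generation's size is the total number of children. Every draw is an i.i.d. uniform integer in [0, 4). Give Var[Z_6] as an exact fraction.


Outcome values over d=0..3: [1, 1, 0, 0]
Σy = 2, Σy² = 2, M = 4
μ = 2/4 = 1/2,  σ² = 2/4 − (1/2)² = 1/4
V_0 = 0, E_0 = 4
V_1 = 1/4·E_0 + (1/2)²·V_0 = 1;  E_1 = 2
V_2 = 1/4·E_1 + (1/2)²·V_1 = 3/4;  E_2 = 1
V_3 = 1/4·E_2 + (1/2)²·V_2 = 7/16;  E_3 = 1/2
V_4 = 1/4·E_3 + (1/2)²·V_3 = 15/64;  E_4 = 1/4
V_5 = 1/4·E_4 + (1/2)²·V_4 = 31/256;  E_5 = 1/8
V_6 = 1/4·E_5 + (1/2)²·V_5 = 63/1024;  E_6 = 1/16

63/1024


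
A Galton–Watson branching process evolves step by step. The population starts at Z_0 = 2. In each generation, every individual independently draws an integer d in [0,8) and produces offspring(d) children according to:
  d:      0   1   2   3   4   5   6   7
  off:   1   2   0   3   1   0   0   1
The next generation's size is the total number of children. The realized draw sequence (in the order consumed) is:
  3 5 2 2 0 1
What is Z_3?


2

gen 0: Z_0=2, draws=[3, 5], offspring=[3, 0], Z_1=3
gen 1: Z_1=3, draws=[2, 2, 0], offspring=[0, 0, 1], Z_2=1
gen 2: Z_2=1, draws=[1], offspring=[2], Z_3=2


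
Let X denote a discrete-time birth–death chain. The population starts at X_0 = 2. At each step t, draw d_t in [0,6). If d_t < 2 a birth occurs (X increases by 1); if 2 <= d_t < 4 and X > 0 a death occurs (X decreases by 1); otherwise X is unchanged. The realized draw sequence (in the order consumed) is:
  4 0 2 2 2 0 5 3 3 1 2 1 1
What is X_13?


2

t=0: X=2, d=4 → hold, X_1=2
t=1: X=2, d=0 → birth, X_2=3
t=2: X=3, d=2 → death, X_3=2
t=3: X=2, d=2 → death, X_4=1
t=4: X=1, d=2 → death, X_5=0
t=5: X=0, d=0 → birth, X_6=1
t=6: X=1, d=5 → hold, X_7=1
t=7: X=1, d=3 → death, X_8=0
t=8: X=0, d=3 → hold, X_9=0
t=9: X=0, d=1 → birth, X_10=1
t=10: X=1, d=2 → death, X_11=0
t=11: X=0, d=1 → birth, X_12=1
t=12: X=1, d=1 → birth, X_13=2


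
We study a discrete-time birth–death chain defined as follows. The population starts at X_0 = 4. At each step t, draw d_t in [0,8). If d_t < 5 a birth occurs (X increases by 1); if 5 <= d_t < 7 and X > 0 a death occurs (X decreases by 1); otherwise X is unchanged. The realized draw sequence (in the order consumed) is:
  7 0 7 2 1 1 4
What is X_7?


9

t=0: X=4, d=7 → hold, X_1=4
t=1: X=4, d=0 → birth, X_2=5
t=2: X=5, d=7 → hold, X_3=5
t=3: X=5, d=2 → birth, X_4=6
t=4: X=6, d=1 → birth, X_5=7
t=5: X=7, d=1 → birth, X_6=8
t=6: X=8, d=4 → birth, X_7=9


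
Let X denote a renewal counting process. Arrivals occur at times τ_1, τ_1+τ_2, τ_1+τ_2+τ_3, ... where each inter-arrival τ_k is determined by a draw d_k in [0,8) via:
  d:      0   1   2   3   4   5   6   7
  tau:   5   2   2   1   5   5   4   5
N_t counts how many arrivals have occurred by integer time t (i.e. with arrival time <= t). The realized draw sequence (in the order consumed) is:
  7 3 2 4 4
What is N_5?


draw d_1=7: τ_1=5, arrival time A_1=5
draw d_2=3: τ_2=1, arrival time A_2=6
draw d_3=2: τ_3=2, arrival time A_3=8
draw d_4=4: τ_4=5, arrival time A_4=13
draw d_5=4: τ_5=5, arrival time A_5=18
N_t over t=0..5: 0:0 1:0 2:0 3:0 4:0 5:1

1


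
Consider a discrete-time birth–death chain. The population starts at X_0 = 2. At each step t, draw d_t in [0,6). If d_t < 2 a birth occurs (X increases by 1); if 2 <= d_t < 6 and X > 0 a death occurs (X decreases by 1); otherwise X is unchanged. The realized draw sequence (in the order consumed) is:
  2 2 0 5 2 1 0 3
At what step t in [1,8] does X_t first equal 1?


1

t=0: X=2, d=2 → death, X_1=1
t=1: X=1, d=2 → death, X_2=0
t=2: X=0, d=0 → birth, X_3=1
t=3: X=1, d=5 → death, X_4=0
t=4: X=0, d=2 → hold, X_5=0
t=5: X=0, d=1 → birth, X_6=1
t=6: X=1, d=0 → birth, X_7=2
t=7: X=2, d=3 → death, X_8=1


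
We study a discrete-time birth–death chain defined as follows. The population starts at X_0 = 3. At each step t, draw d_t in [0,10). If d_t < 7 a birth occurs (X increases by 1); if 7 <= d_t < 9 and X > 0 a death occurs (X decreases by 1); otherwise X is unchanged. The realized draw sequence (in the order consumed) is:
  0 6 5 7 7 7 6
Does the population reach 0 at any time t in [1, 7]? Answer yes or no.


no

t=0: X=3, d=0 → birth, X_1=4
t=1: X=4, d=6 → birth, X_2=5
t=2: X=5, d=5 → birth, X_3=6
t=3: X=6, d=7 → death, X_4=5
t=4: X=5, d=7 → death, X_5=4
t=5: X=4, d=7 → death, X_6=3
t=6: X=3, d=6 → birth, X_7=4


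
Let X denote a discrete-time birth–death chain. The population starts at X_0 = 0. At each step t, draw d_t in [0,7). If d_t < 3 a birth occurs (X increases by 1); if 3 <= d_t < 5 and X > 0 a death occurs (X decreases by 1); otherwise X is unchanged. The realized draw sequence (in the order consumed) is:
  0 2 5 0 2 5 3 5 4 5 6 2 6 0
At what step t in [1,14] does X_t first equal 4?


t=0: X=0, d=0 → birth, X_1=1
t=1: X=1, d=2 → birth, X_2=2
t=2: X=2, d=5 → hold, X_3=2
t=3: X=2, d=0 → birth, X_4=3
t=4: X=3, d=2 → birth, X_5=4
t=5: X=4, d=5 → hold, X_6=4
t=6: X=4, d=3 → death, X_7=3
t=7: X=3, d=5 → hold, X_8=3
t=8: X=3, d=4 → death, X_9=2
t=9: X=2, d=5 → hold, X_10=2
t=10: X=2, d=6 → hold, X_11=2
t=11: X=2, d=2 → birth, X_12=3
t=12: X=3, d=6 → hold, X_13=3
t=13: X=3, d=0 → birth, X_14=4

5


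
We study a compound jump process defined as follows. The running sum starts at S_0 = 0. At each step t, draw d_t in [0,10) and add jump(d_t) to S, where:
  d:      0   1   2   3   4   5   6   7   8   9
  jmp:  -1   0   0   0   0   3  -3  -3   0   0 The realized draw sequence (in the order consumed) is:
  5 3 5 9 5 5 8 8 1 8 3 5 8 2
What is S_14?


15

t=0: S=0, d=5, jump=3, S_1=3
t=1: S=3, d=3, jump=0, S_2=3
t=2: S=3, d=5, jump=3, S_3=6
t=3: S=6, d=9, jump=0, S_4=6
t=4: S=6, d=5, jump=3, S_5=9
t=5: S=9, d=5, jump=3, S_6=12
t=6: S=12, d=8, jump=0, S_7=12
t=7: S=12, d=8, jump=0, S_8=12
t=8: S=12, d=1, jump=0, S_9=12
t=9: S=12, d=8, jump=0, S_10=12
t=10: S=12, d=3, jump=0, S_11=12
t=11: S=12, d=5, jump=3, S_12=15
t=12: S=15, d=8, jump=0, S_13=15
t=13: S=15, d=2, jump=0, S_14=15


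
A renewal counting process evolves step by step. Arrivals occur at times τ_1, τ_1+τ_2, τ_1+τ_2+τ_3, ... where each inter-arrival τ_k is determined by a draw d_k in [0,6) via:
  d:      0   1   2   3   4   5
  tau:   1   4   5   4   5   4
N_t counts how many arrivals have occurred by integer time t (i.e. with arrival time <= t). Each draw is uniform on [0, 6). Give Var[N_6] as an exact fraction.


707337671/2176782336

Inter-arrival values over d=0..5: [1, 4, 5, 4, 5, 4]
Each d has probability 1/6, so the pmf of τ is: f(1) = 1/6, f(4) = 1/2, f(5) = 1/3
Let p_n(j) = P(N_n = j), with p_0 = [1]. Condition on τ_1: p_n(0) = P(τ > n), and for j >= 1, p_n(j) = Σ_{k<=n} f(k)·p_{n−k}(j−1)
p_1 = [5/6, 1/6]  (j = 0..1)
p_2 = [5/6, 5/36, 1/36]  (j = 0..2)
p_3 = [5/6, 5/36, 5/216, 1/216]  (j = 0..3)
p_4 = [1/3, 23/36, 5/216, 5/1296, 1/1296]  (j = 0..4)
p_5 = [0, 29/36, 41/216, 5/1296, 5/7776, 1/7776]  (j = 0..5)
p_6 = [0, 25/36, 7/27, 59/1296, 5/7776, 5/46656, 1/46656]  (j = 0..6)
E[N_6] = Σ j·p_6(j) = 63115/46656;  E[N_6²] = Σ j²·p_6(j) = 100541/46656
Var[N_6] = 100541/46656 − (63115/46656)² = 707337671/2176782336


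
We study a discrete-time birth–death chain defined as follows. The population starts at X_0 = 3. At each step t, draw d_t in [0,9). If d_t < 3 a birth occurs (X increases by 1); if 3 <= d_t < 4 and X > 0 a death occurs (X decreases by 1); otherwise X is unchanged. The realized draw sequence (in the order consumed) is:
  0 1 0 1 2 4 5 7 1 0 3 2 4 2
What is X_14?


11

t=0: X=3, d=0 → birth, X_1=4
t=1: X=4, d=1 → birth, X_2=5
t=2: X=5, d=0 → birth, X_3=6
t=3: X=6, d=1 → birth, X_4=7
t=4: X=7, d=2 → birth, X_5=8
t=5: X=8, d=4 → hold, X_6=8
t=6: X=8, d=5 → hold, X_7=8
t=7: X=8, d=7 → hold, X_8=8
t=8: X=8, d=1 → birth, X_9=9
t=9: X=9, d=0 → birth, X_10=10
t=10: X=10, d=3 → death, X_11=9
t=11: X=9, d=2 → birth, X_12=10
t=12: X=10, d=4 → hold, X_13=10
t=13: X=10, d=2 → birth, X_14=11


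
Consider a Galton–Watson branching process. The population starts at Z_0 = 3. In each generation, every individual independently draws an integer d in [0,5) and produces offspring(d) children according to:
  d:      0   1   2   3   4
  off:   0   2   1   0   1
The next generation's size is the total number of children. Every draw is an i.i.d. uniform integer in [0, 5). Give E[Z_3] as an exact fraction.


Outcome values over d=0..4: [0, 2, 1, 0, 1]
Σy = 4, Σy² = 6, M = 5
μ = 4/5 = 4/5,  σ² = 6/5 − (4/5)² = 14/25
E[Z_0] = 3
E[Z_1] = 4/5·E[Z_0] = 12/5
E[Z_2] = 4/5·E[Z_1] = 48/25
E[Z_3] = 4/5·E[Z_2] = 192/125

192/125


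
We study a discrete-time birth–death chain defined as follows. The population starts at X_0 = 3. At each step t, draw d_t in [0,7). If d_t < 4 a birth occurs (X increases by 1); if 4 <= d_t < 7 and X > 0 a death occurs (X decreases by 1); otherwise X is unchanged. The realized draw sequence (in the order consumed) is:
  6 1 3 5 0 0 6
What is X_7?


t=0: X=3, d=6 → death, X_1=2
t=1: X=2, d=1 → birth, X_2=3
t=2: X=3, d=3 → birth, X_3=4
t=3: X=4, d=5 → death, X_4=3
t=4: X=3, d=0 → birth, X_5=4
t=5: X=4, d=0 → birth, X_6=5
t=6: X=5, d=6 → death, X_7=4

4


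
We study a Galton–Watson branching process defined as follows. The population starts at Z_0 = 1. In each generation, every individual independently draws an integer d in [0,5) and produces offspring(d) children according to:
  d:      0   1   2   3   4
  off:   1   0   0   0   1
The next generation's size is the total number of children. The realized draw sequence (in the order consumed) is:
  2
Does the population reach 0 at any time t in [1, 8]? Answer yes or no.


yes

gen 0: Z_0=1, draws=[2], offspring=[0], Z_1=0
gen 1: Z_1=0, draws=[], offspring=[], Z_2=0
gen 2: Z_2=0, draws=[], offspring=[], Z_3=0
gen 3: Z_3=0, draws=[], offspring=[], Z_4=0
gen 4: Z_4=0, draws=[], offspring=[], Z_5=0
gen 5: Z_5=0, draws=[], offspring=[], Z_6=0
gen 6: Z_6=0, draws=[], offspring=[], Z_7=0
gen 7: Z_7=0, draws=[], offspring=[], Z_8=0


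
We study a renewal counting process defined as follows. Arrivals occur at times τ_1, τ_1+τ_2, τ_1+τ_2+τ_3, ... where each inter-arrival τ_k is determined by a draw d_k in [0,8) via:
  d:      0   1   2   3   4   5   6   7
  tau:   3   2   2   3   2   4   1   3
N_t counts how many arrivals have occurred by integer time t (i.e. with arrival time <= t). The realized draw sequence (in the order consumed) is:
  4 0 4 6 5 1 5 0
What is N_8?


draw d_1=4: τ_1=2, arrival time A_1=2
draw d_2=0: τ_2=3, arrival time A_2=5
draw d_3=4: τ_3=2, arrival time A_3=7
draw d_4=6: τ_4=1, arrival time A_4=8
draw d_5=5: τ_5=4, arrival time A_5=12
draw d_6=1: τ_6=2, arrival time A_6=14
draw d_7=5: τ_7=4, arrival time A_7=18
draw d_8=0: τ_8=3, arrival time A_8=21
N_t over t=0..8: 0:0 1:0 2:1 3:1 4:1 5:2 6:2 7:3 8:4

4


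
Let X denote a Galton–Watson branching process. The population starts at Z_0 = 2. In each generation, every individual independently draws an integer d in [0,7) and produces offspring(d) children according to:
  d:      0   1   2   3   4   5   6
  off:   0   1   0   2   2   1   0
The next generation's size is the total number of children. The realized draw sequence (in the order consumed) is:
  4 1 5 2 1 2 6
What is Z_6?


gen 0: Z_0=2, draws=[4, 1], offspring=[2, 1], Z_1=3
gen 1: Z_1=3, draws=[5, 2, 1], offspring=[1, 0, 1], Z_2=2
gen 2: Z_2=2, draws=[2, 6], offspring=[0, 0], Z_3=0
gen 3: Z_3=0, draws=[], offspring=[], Z_4=0
gen 4: Z_4=0, draws=[], offspring=[], Z_5=0
gen 5: Z_5=0, draws=[], offspring=[], Z_6=0

0


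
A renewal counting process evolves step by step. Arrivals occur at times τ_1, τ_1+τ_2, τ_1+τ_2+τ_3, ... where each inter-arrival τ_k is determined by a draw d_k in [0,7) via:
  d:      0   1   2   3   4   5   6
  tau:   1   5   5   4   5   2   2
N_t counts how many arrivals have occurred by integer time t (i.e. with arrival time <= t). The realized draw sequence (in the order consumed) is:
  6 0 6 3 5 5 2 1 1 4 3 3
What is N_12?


5

draw d_1=6: τ_1=2, arrival time A_1=2
draw d_2=0: τ_2=1, arrival time A_2=3
draw d_3=6: τ_3=2, arrival time A_3=5
draw d_4=3: τ_4=4, arrival time A_4=9
draw d_5=5: τ_5=2, arrival time A_5=11
draw d_6=5: τ_6=2, arrival time A_6=13
draw d_7=2: τ_7=5, arrival time A_7=18
draw d_8=1: τ_8=5, arrival time A_8=23
draw d_9=1: τ_9=5, arrival time A_9=28
draw d_10=4: τ_10=5, arrival time A_10=33
draw d_11=3: τ_11=4, arrival time A_11=37
draw d_12=3: τ_12=4, arrival time A_12=41
N_t over t=0..12: 0:0 1:0 2:1 3:2 4:2 5:3 6:3 7:3 8:3 9:4 10:4 11:5 12:5


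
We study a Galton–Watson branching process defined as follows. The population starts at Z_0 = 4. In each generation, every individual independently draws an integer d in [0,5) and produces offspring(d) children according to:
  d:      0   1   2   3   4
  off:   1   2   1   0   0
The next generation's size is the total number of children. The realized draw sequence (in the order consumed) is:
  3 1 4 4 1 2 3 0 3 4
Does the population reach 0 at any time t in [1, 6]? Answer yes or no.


yes

gen 0: Z_0=4, draws=[3, 1, 4, 4], offspring=[0, 2, 0, 0], Z_1=2
gen 1: Z_1=2, draws=[1, 2], offspring=[2, 1], Z_2=3
gen 2: Z_2=3, draws=[3, 0, 3], offspring=[0, 1, 0], Z_3=1
gen 3: Z_3=1, draws=[4], offspring=[0], Z_4=0
gen 4: Z_4=0, draws=[], offspring=[], Z_5=0
gen 5: Z_5=0, draws=[], offspring=[], Z_6=0


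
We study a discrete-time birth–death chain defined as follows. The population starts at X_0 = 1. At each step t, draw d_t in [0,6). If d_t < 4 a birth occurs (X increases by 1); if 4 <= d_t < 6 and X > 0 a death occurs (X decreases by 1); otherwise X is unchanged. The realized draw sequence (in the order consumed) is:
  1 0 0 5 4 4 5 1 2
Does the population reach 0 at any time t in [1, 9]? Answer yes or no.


yes

t=0: X=1, d=1 → birth, X_1=2
t=1: X=2, d=0 → birth, X_2=3
t=2: X=3, d=0 → birth, X_3=4
t=3: X=4, d=5 → death, X_4=3
t=4: X=3, d=4 → death, X_5=2
t=5: X=2, d=4 → death, X_6=1
t=6: X=1, d=5 → death, X_7=0
t=7: X=0, d=1 → birth, X_8=1
t=8: X=1, d=2 → birth, X_9=2


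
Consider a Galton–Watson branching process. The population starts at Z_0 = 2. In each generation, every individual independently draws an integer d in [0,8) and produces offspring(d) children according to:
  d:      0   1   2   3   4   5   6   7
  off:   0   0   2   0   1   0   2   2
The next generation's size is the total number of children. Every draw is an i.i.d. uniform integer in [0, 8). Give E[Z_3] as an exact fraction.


Outcome values over d=0..7: [0, 0, 2, 0, 1, 0, 2, 2]
Σy = 7, Σy² = 13, M = 8
μ = 7/8 = 7/8,  σ² = 13/8 − (7/8)² = 55/64
E[Z_0] = 2
E[Z_1] = 7/8·E[Z_0] = 7/4
E[Z_2] = 7/8·E[Z_1] = 49/32
E[Z_3] = 7/8·E[Z_2] = 343/256

343/256


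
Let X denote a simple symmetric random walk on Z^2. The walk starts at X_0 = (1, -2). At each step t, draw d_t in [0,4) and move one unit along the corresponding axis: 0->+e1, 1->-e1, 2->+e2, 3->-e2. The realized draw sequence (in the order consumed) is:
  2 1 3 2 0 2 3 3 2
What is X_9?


t=0: X=(1, -2), d=2 → +e2, X_1=(1, -1)
t=1: X=(1, -1), d=1 → -e1, X_2=(0, -1)
t=2: X=(0, -1), d=3 → -e2, X_3=(0, -2)
t=3: X=(0, -2), d=2 → +e2, X_4=(0, -1)
t=4: X=(0, -1), d=0 → +e1, X_5=(1, -1)
t=5: X=(1, -1), d=2 → +e2, X_6=(1, 0)
t=6: X=(1, 0), d=3 → -e2, X_7=(1, -1)
t=7: X=(1, -1), d=3 → -e2, X_8=(1, -2)
t=8: X=(1, -2), d=2 → +e2, X_9=(1, -1)

(1, -1)


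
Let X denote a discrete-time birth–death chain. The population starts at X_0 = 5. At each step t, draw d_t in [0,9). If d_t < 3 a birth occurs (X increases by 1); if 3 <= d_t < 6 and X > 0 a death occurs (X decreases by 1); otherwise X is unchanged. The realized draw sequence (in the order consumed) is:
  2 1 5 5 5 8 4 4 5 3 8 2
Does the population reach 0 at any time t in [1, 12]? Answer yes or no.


t=0: X=5, d=2 → birth, X_1=6
t=1: X=6, d=1 → birth, X_2=7
t=2: X=7, d=5 → death, X_3=6
t=3: X=6, d=5 → death, X_4=5
t=4: X=5, d=5 → death, X_5=4
t=5: X=4, d=8 → hold, X_6=4
t=6: X=4, d=4 → death, X_7=3
t=7: X=3, d=4 → death, X_8=2
t=8: X=2, d=5 → death, X_9=1
t=9: X=1, d=3 → death, X_10=0
t=10: X=0, d=8 → hold, X_11=0
t=11: X=0, d=2 → birth, X_12=1

yes


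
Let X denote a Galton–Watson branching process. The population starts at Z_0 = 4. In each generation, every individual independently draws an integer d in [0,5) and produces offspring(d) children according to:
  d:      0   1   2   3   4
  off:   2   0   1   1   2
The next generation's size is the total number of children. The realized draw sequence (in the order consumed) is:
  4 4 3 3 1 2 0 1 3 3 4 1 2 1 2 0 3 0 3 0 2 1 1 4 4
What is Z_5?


7

gen 0: Z_0=4, draws=[4, 4, 3, 3], offspring=[2, 2, 1, 1], Z_1=6
gen 1: Z_1=6, draws=[1, 2, 0, 1, 3, 3], offspring=[0, 1, 2, 0, 1, 1], Z_2=5
gen 2: Z_2=5, draws=[4, 1, 2, 1, 2], offspring=[2, 0, 1, 0, 1], Z_3=4
gen 3: Z_3=4, draws=[0, 3, 0, 3], offspring=[2, 1, 2, 1], Z_4=6
gen 4: Z_4=6, draws=[0, 2, 1, 1, 4, 4], offspring=[2, 1, 0, 0, 2, 2], Z_5=7


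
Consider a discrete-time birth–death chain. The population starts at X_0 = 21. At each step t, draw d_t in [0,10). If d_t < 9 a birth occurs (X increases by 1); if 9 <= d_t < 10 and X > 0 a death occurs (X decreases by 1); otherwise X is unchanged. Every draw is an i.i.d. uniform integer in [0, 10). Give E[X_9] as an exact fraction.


141/5

X can drop by at most 1 per step and X_0 = 21 > T = 9, so X_t >= 21 − t >= 12 > 0 for every t <= 9: the floor at 0 (the 'and X > 0' condition) never binds. Hence X_9 = X_0 + Σ_{t<9} Y_t with i.i.d. increments Y_t = y(d_t) ∈ {+1, −1, 0}.
Outcome values over d=0..9: [1, 1, 1, 1, 1, 1, 1, 1, 1, -1]
Σy = 8, Σy² = 10, M = 10
μ = 8/10 = 4/5,  σ² = 10/10 − (4/5)² = 9/25
E[X_9] = 21 + 9·(4/5) = 141/5


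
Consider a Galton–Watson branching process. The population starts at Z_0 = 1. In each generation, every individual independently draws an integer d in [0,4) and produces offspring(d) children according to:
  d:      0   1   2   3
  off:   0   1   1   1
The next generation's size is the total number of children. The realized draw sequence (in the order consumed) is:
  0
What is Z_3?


0

gen 0: Z_0=1, draws=[0], offspring=[0], Z_1=0
gen 1: Z_1=0, draws=[], offspring=[], Z_2=0
gen 2: Z_2=0, draws=[], offspring=[], Z_3=0


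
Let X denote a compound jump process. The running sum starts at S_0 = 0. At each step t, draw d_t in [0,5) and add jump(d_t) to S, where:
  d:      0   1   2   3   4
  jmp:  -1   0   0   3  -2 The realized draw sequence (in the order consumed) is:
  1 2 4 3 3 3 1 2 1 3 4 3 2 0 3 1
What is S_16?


13

t=0: S=0, d=1, jump=0, S_1=0
t=1: S=0, d=2, jump=0, S_2=0
t=2: S=0, d=4, jump=-2, S_3=-2
t=3: S=-2, d=3, jump=3, S_4=1
t=4: S=1, d=3, jump=3, S_5=4
t=5: S=4, d=3, jump=3, S_6=7
t=6: S=7, d=1, jump=0, S_7=7
t=7: S=7, d=2, jump=0, S_8=7
t=8: S=7, d=1, jump=0, S_9=7
t=9: S=7, d=3, jump=3, S_10=10
t=10: S=10, d=4, jump=-2, S_11=8
t=11: S=8, d=3, jump=3, S_12=11
t=12: S=11, d=2, jump=0, S_13=11
t=13: S=11, d=0, jump=-1, S_14=10
t=14: S=10, d=3, jump=3, S_15=13
t=15: S=13, d=1, jump=0, S_16=13


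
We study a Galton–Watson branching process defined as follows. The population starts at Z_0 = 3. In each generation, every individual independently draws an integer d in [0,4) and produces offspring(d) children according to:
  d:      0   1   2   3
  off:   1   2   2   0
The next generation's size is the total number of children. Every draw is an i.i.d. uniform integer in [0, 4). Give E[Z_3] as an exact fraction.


375/64

Outcome values over d=0..3: [1, 2, 2, 0]
Σy = 5, Σy² = 9, M = 4
μ = 5/4 = 5/4,  σ² = 9/4 − (5/4)² = 11/16
E[Z_0] = 3
E[Z_1] = 5/4·E[Z_0] = 15/4
E[Z_2] = 5/4·E[Z_1] = 75/16
E[Z_3] = 5/4·E[Z_2] = 375/64


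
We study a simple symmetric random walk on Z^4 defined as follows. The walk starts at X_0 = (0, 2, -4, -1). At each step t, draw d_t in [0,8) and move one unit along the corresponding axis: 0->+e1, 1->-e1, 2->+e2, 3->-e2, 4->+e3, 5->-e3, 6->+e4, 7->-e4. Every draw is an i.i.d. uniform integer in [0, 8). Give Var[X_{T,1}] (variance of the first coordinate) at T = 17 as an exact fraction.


17/4

Outcome values over d=0..7: [1, -1, 0, 0, 0, 0, 0, 0]
Σy = 0, Σy² = 2, M = 8
μ = 0/8 = 0,  σ² = 2/8 − (0)² = 1/4
Independent increments: Var[X_17] = 17·σ² = 17·(1/4) = 17/4


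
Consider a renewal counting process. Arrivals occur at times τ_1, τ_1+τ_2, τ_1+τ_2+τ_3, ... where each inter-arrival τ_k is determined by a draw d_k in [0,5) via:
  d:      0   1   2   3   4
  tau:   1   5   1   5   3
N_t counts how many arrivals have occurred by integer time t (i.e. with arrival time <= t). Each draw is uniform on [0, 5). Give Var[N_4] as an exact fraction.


Inter-arrival values over d=0..4: [1, 5, 1, 5, 3]
Each d has probability 1/5, so the pmf of τ is: f(1) = 2/5, f(3) = 1/5, f(5) = 2/5
Let p_n(j) = P(N_n = j), with p_0 = [1]. Condition on τ_1: p_n(0) = P(τ > n), and for j >= 1, p_n(j) = Σ_{k<=n} f(k)·p_{n−k}(j−1)
p_1 = [3/5, 2/5]  (j = 0..1)
p_2 = [3/5, 6/25, 4/25]  (j = 0..2)
p_3 = [2/5, 11/25, 12/125, 8/125]  (j = 0..3)
p_4 = [2/5, 7/25, 32/125, 24/625, 16/625]  (j = 0..4)
E[N_4] = Σ j·p_4(j) = 631/625;  E[N_4²] = Σ j²·p_4(j) = 1287/625
Var[N_4] = 1287/625 − (631/625)² = 406214/390625

406214/390625


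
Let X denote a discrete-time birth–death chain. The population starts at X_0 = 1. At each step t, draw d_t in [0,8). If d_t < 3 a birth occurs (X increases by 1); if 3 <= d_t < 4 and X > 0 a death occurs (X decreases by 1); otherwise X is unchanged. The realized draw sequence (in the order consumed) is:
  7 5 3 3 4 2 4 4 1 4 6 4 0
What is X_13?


3

t=0: X=1, d=7 → hold, X_1=1
t=1: X=1, d=5 → hold, X_2=1
t=2: X=1, d=3 → death, X_3=0
t=3: X=0, d=3 → hold, X_4=0
t=4: X=0, d=4 → hold, X_5=0
t=5: X=0, d=2 → birth, X_6=1
t=6: X=1, d=4 → hold, X_7=1
t=7: X=1, d=4 → hold, X_8=1
t=8: X=1, d=1 → birth, X_9=2
t=9: X=2, d=4 → hold, X_10=2
t=10: X=2, d=6 → hold, X_11=2
t=11: X=2, d=4 → hold, X_12=2
t=12: X=2, d=0 → birth, X_13=3


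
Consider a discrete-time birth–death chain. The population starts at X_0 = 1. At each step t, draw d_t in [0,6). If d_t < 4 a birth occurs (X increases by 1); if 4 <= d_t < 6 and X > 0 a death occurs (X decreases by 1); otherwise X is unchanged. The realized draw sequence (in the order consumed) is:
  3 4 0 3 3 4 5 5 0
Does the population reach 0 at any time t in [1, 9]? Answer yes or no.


no

t=0: X=1, d=3 → birth, X_1=2
t=1: X=2, d=4 → death, X_2=1
t=2: X=1, d=0 → birth, X_3=2
t=3: X=2, d=3 → birth, X_4=3
t=4: X=3, d=3 → birth, X_5=4
t=5: X=4, d=4 → death, X_6=3
t=6: X=3, d=5 → death, X_7=2
t=7: X=2, d=5 → death, X_8=1
t=8: X=1, d=0 → birth, X_9=2


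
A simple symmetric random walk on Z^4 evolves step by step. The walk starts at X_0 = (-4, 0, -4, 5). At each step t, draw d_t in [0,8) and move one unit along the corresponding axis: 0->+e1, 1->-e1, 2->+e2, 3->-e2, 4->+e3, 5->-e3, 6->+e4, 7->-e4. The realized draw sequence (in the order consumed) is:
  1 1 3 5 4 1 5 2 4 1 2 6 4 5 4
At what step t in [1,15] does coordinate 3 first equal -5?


t=0: X=(-4, 0, -4, 5), d=1 → -e1, X_1=(-5, 0, -4, 5)
t=1: X=(-5, 0, -4, 5), d=1 → -e1, X_2=(-6, 0, -4, 5)
t=2: X=(-6, 0, -4, 5), d=3 → -e2, X_3=(-6, -1, -4, 5)
t=3: X=(-6, -1, -4, 5), d=5 → -e3, X_4=(-6, -1, -5, 5)
t=4: X=(-6, -1, -5, 5), d=4 → +e3, X_5=(-6, -1, -4, 5)
t=5: X=(-6, -1, -4, 5), d=1 → -e1, X_6=(-7, -1, -4, 5)
t=6: X=(-7, -1, -4, 5), d=5 → -e3, X_7=(-7, -1, -5, 5)
t=7: X=(-7, -1, -5, 5), d=2 → +e2, X_8=(-7, 0, -5, 5)
t=8: X=(-7, 0, -5, 5), d=4 → +e3, X_9=(-7, 0, -4, 5)
t=9: X=(-7, 0, -4, 5), d=1 → -e1, X_10=(-8, 0, -4, 5)
t=10: X=(-8, 0, -4, 5), d=2 → +e2, X_11=(-8, 1, -4, 5)
t=11: X=(-8, 1, -4, 5), d=6 → +e4, X_12=(-8, 1, -4, 6)
t=12: X=(-8, 1, -4, 6), d=4 → +e3, X_13=(-8, 1, -3, 6)
t=13: X=(-8, 1, -3, 6), d=5 → -e3, X_14=(-8, 1, -4, 6)
t=14: X=(-8, 1, -4, 6), d=4 → +e3, X_15=(-8, 1, -3, 6)

4


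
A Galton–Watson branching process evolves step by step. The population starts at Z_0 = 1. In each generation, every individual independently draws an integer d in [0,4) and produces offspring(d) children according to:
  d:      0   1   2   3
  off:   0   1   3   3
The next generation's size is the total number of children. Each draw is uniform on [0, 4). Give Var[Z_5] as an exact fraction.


341054847/1048576

Outcome values over d=0..3: [0, 1, 3, 3]
Σy = 7, Σy² = 19, M = 4
μ = 7/4 = 7/4,  σ² = 19/4 − (7/4)² = 27/16
V_0 = 0, E_0 = 1
V_1 = 27/16·E_0 + (7/4)²·V_0 = 27/16;  E_1 = 7/4
V_2 = 27/16·E_1 + (7/4)²·V_1 = 2079/256;  E_2 = 49/16
V_3 = 27/16·E_2 + (7/4)²·V_2 = 123039/4096;  E_3 = 343/64
V_4 = 27/16·E_3 + (7/4)²·V_3 = 6621615/65536;  E_4 = 2401/256
V_5 = 27/16·E_4 + (7/4)²·V_4 = 341054847/1048576;  E_5 = 16807/1024


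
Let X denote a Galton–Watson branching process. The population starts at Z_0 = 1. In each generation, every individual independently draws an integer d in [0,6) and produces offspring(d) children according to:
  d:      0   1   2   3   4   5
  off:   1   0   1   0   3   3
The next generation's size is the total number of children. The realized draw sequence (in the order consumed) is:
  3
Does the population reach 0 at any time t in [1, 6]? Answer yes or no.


yes

gen 0: Z_0=1, draws=[3], offspring=[0], Z_1=0
gen 1: Z_1=0, draws=[], offspring=[], Z_2=0
gen 2: Z_2=0, draws=[], offspring=[], Z_3=0
gen 3: Z_3=0, draws=[], offspring=[], Z_4=0
gen 4: Z_4=0, draws=[], offspring=[], Z_5=0
gen 5: Z_5=0, draws=[], offspring=[], Z_6=0


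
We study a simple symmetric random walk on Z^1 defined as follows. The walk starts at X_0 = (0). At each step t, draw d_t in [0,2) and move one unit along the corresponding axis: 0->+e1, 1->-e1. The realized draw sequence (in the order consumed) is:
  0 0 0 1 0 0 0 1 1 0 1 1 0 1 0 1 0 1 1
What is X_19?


t=0: X=(0), d=0 → +e1, X_1=(1)
t=1: X=(1), d=0 → +e1, X_2=(2)
t=2: X=(2), d=0 → +e1, X_3=(3)
t=3: X=(3), d=1 → -e1, X_4=(2)
t=4: X=(2), d=0 → +e1, X_5=(3)
t=5: X=(3), d=0 → +e1, X_6=(4)
t=6: X=(4), d=0 → +e1, X_7=(5)
t=7: X=(5), d=1 → -e1, X_8=(4)
t=8: X=(4), d=1 → -e1, X_9=(3)
t=9: X=(3), d=0 → +e1, X_10=(4)
t=10: X=(4), d=1 → -e1, X_11=(3)
t=11: X=(3), d=1 → -e1, X_12=(2)
t=12: X=(2), d=0 → +e1, X_13=(3)
t=13: X=(3), d=1 → -e1, X_14=(2)
t=14: X=(2), d=0 → +e1, X_15=(3)
t=15: X=(3), d=1 → -e1, X_16=(2)
t=16: X=(2), d=0 → +e1, X_17=(3)
t=17: X=(3), d=1 → -e1, X_18=(2)
t=18: X=(2), d=1 → -e1, X_19=(1)

(1)


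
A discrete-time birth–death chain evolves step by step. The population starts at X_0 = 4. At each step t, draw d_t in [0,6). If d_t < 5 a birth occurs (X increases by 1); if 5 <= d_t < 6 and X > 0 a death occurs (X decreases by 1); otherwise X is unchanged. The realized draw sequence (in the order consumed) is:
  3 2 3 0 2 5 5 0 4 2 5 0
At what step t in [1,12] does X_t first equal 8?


t=0: X=4, d=3 → birth, X_1=5
t=1: X=5, d=2 → birth, X_2=6
t=2: X=6, d=3 → birth, X_3=7
t=3: X=7, d=0 → birth, X_4=8
t=4: X=8, d=2 → birth, X_5=9
t=5: X=9, d=5 → death, X_6=8
t=6: X=8, d=5 → death, X_7=7
t=7: X=7, d=0 → birth, X_8=8
t=8: X=8, d=4 → birth, X_9=9
t=9: X=9, d=2 → birth, X_10=10
t=10: X=10, d=5 → death, X_11=9
t=11: X=9, d=0 → birth, X_12=10

4


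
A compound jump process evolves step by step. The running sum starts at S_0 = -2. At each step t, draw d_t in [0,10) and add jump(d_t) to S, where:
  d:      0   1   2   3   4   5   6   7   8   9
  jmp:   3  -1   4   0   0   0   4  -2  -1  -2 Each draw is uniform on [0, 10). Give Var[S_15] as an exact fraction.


291/4

Outcome values over d=0..9: [3, -1, 4, 0, 0, 0, 4, -2, -1, -2]
Σy = 5, Σy² = 51, M = 10
μ = 5/10 = 1/2,  σ² = 51/10 − (1/2)² = 97/20
Independent increments: Var[S_15] = 15·σ² = 15·(97/20) = 291/4


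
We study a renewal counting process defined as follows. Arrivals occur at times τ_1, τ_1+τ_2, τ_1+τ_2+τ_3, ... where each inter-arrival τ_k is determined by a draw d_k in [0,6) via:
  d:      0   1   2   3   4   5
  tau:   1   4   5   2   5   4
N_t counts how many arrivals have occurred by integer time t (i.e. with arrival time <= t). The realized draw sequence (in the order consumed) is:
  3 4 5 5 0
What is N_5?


1

draw d_1=3: τ_1=2, arrival time A_1=2
draw d_2=4: τ_2=5, arrival time A_2=7
draw d_3=5: τ_3=4, arrival time A_3=11
draw d_4=5: τ_4=4, arrival time A_4=15
draw d_5=0: τ_5=1, arrival time A_5=16
N_t over t=0..5: 0:0 1:0 2:1 3:1 4:1 5:1


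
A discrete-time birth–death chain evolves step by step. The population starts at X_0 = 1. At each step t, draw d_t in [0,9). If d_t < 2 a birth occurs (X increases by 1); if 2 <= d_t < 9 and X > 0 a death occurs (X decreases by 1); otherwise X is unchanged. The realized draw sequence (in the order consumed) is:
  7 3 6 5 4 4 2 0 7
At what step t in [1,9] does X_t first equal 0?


t=0: X=1, d=7 → death, X_1=0
t=1: X=0, d=3 → hold, X_2=0
t=2: X=0, d=6 → hold, X_3=0
t=3: X=0, d=5 → hold, X_4=0
t=4: X=0, d=4 → hold, X_5=0
t=5: X=0, d=4 → hold, X_6=0
t=6: X=0, d=2 → hold, X_7=0
t=7: X=0, d=0 → birth, X_8=1
t=8: X=1, d=7 → death, X_9=0

1


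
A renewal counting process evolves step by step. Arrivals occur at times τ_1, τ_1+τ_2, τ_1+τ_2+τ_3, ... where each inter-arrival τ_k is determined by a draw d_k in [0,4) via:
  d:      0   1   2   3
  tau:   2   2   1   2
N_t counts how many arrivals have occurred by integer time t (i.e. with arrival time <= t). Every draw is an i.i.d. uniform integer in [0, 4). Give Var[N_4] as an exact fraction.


Inter-arrival values over d=0..3: [2, 2, 1, 2]
Each d has probability 1/4, so the pmf of τ is: f(1) = 1/4, f(2) = 3/4
Let p_n(j) = P(N_n = j), with p_0 = [1]. Condition on τ_1: p_n(0) = P(τ > n), and for j >= 1, p_n(j) = Σ_{k<=n} f(k)·p_{n−k}(j−1)
p_1 = [3/4, 1/4]  (j = 0..1)
p_2 = [0, 15/16, 1/16]  (j = 0..2)
p_3 = [0, 9/16, 27/64, 1/64]  (j = 0..3)
p_4 = [0, 0, 27/32, 39/256, 1/256]  (j = 0..4)
E[N_4] = Σ j·p_4(j) = 553/256;  E[N_4²] = Σ j²·p_4(j) = 1231/256
Var[N_4] = 1231/256 − (553/256)² = 9327/65536

9327/65536


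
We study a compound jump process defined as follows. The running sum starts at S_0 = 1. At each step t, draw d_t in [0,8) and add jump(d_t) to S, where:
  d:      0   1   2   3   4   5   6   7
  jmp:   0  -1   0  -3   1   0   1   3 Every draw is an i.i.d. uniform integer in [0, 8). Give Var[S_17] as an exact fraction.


2839/64

Outcome values over d=0..7: [0, -1, 0, -3, 1, 0, 1, 3]
Σy = 1, Σy² = 21, M = 8
μ = 1/8 = 1/8,  σ² = 21/8 − (1/8)² = 167/64
Independent increments: Var[S_17] = 17·σ² = 17·(167/64) = 2839/64


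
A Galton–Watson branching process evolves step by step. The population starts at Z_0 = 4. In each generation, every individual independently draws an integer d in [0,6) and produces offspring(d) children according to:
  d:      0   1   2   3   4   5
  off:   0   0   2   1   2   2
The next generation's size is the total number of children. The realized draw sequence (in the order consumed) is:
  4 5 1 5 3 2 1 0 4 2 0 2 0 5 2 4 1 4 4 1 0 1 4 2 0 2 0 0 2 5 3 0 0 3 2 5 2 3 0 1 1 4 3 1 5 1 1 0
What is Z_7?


5

gen 0: Z_0=4, draws=[4, 5, 1, 5], offspring=[2, 2, 0, 2], Z_1=6
gen 1: Z_1=6, draws=[3, 2, 1, 0, 4, 2], offspring=[1, 2, 0, 0, 2, 2], Z_2=7
gen 2: Z_2=7, draws=[0, 2, 0, 5, 2, 4, 1], offspring=[0, 2, 0, 2, 2, 2, 0], Z_3=8
gen 3: Z_3=8, draws=[4, 4, 1, 0, 1, 4, 2, 0], offspring=[2, 2, 0, 0, 0, 2, 2, 0], Z_4=8
gen 4: Z_4=8, draws=[2, 0, 0, 2, 5, 3, 0, 0], offspring=[2, 0, 0, 2, 2, 1, 0, 0], Z_5=7
gen 5: Z_5=7, draws=[3, 2, 5, 2, 3, 0, 1], offspring=[1, 2, 2, 2, 1, 0, 0], Z_6=8
gen 6: Z_6=8, draws=[1, 4, 3, 1, 5, 1, 1, 0], offspring=[0, 2, 1, 0, 2, 0, 0, 0], Z_7=5


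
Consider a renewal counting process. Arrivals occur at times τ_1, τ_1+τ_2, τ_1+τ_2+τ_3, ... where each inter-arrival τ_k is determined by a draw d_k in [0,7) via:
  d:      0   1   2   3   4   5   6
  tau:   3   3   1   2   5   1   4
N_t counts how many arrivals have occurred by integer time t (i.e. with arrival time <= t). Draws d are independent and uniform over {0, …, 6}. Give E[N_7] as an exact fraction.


Inter-arrival values over d=0..6: [3, 3, 1, 2, 5, 1, 4]
Each d has probability 1/7, so the pmf of τ is: f(1) = 2/7, f(2) = 1/7, f(3) = 2/7, f(4) = 1/7, f(5) = 1/7
Renewal equation for m(n) = E[N_n]: condition on τ_1 = k (if k <= n, one arrival plus a fresh copy on the remaining n−k steps): m(n) = F(n) + Σ_{k<=n} f(k)·m(n−k), where F(n) = P(τ <= n) and m(0) = 0
m(1) = F(1) = 2/7
m(2) = F(2) + f(1)·m(1) = 3/7 + 2/7·2/7 = 25/49
m(3) = F(3) + f(1)·m(2) + f(2)·m(1) = 5/7 + 2/7·25/49 + 1/7·2/7 = 309/343
m(4) = F(4) + f(1)·m(3) + f(2)·m(2) + f(3)·m(1) = 6/7 + 2/7·309/343 + 1/7·25/49 + 2/7·2/7 = 3047/2401
m(5) = F(5) + f(1)·m(4) + f(2)·m(3) + f(3)·m(2) + f(4)·m(1) = 1 + 2/7·3047/2401 + 1/7·309/343 + 2/7·25/49 + 1/7·2/7 = 28200/16807
m(6) = F(6) + f(1)·m(5) + f(2)·m(4) + f(3)·m(3) + f(4)·m(2) + f(5)·m(1) = 1 + 2/7·28200/16807 + 1/7·3047/2401 + 2/7·309/343 + 1/7·25/49 + 1/7·2/7 = 239037/117649
m(7) = F(7) + f(1)·m(6) + f(2)·m(5) + f(3)·m(4) + f(4)·m(3) + f(5)·m(2) = 1 + 2/7·239037/117649 + 1/7·28200/16807 + 2/7·3047/2401 + 1/7·309/343 + 1/7·25/49 = 1963635/823543
E[N_7] = m(7) = 1963635/823543

1963635/823543


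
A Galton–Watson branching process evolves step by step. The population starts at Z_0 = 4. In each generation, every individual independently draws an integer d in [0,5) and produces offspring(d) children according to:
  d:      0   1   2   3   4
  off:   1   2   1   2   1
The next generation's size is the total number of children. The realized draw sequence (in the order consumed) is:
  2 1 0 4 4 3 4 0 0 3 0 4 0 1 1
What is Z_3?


9

gen 0: Z_0=4, draws=[2, 1, 0, 4], offspring=[1, 2, 1, 1], Z_1=5
gen 1: Z_1=5, draws=[4, 3, 4, 0, 0], offspring=[1, 2, 1, 1, 1], Z_2=6
gen 2: Z_2=6, draws=[3, 0, 4, 0, 1, 1], offspring=[2, 1, 1, 1, 2, 2], Z_3=9


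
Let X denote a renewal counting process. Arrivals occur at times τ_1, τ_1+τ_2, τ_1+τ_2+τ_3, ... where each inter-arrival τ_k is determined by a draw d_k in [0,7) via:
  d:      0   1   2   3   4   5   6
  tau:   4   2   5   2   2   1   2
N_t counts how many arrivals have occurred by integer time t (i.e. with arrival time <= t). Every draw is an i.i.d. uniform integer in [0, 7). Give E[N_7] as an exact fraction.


Inter-arrival values over d=0..6: [4, 2, 5, 2, 2, 1, 2]
Each d has probability 1/7, so the pmf of τ is: f(1) = 1/7, f(2) = 4/7, f(4) = 1/7, f(5) = 1/7
Renewal equation for m(n) = E[N_n]: condition on τ_1 = k (if k <= n, one arrival plus a fresh copy on the remaining n−k steps): m(n) = F(n) + Σ_{k<=n} f(k)·m(n−k), where F(n) = P(τ <= n) and m(0) = 0
m(1) = F(1) = 1/7
m(2) = F(2) + f(1)·m(1) = 5/7 + 1/7·1/7 = 36/49
m(3) = F(3) + f(1)·m(2) + f(2)·m(1) = 5/7 + 1/7·36/49 + 4/7·1/7 = 309/343
m(4) = F(4) + f(1)·m(3) + f(2)·m(2) = 6/7 + 1/7·309/343 + 4/7·36/49 = 3375/2401
m(5) = F(5) + f(1)·m(4) + f(2)·m(3) + f(4)·m(1) = 1 + 1/7·3375/2401 + 4/7·309/343 + 1/7·1/7 = 29177/16807
m(6) = F(6) + f(1)·m(5) + f(2)·m(4) + f(4)·m(2) + f(5)·m(1) = 1 + 1/7·29177/16807 + 4/7·3375/2401 + 1/7·36/49 + 1/7·1/7 = 256075/117649
m(7) = F(7) + f(1)·m(6) + f(2)·m(5) + f(4)·m(3) + f(5)·m(2) = 1 + 1/7·256075/117649 + 4/7·29177/16807 + 1/7·309/343 + 1/7·36/49 = 2088997/823543
E[N_7] = m(7) = 2088997/823543

2088997/823543


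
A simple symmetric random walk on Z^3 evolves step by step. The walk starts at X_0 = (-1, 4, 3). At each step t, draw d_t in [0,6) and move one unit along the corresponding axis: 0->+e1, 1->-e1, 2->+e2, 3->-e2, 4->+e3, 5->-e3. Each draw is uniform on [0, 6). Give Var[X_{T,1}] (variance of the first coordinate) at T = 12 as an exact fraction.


Outcome values over d=0..5: [1, -1, 0, 0, 0, 0]
Σy = 0, Σy² = 2, M = 6
μ = 0/6 = 0,  σ² = 2/6 − (0)² = 1/3
Independent increments: Var[X_12] = 12·σ² = 12·(1/3) = 4

4


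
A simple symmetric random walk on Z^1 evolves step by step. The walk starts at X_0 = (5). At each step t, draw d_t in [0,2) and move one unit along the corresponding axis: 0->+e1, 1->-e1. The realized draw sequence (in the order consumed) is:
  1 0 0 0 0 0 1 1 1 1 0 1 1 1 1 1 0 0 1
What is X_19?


t=0: X=(5), d=1 → -e1, X_1=(4)
t=1: X=(4), d=0 → +e1, X_2=(5)
t=2: X=(5), d=0 → +e1, X_3=(6)
t=3: X=(6), d=0 → +e1, X_4=(7)
t=4: X=(7), d=0 → +e1, X_5=(8)
t=5: X=(8), d=0 → +e1, X_6=(9)
t=6: X=(9), d=1 → -e1, X_7=(8)
t=7: X=(8), d=1 → -e1, X_8=(7)
t=8: X=(7), d=1 → -e1, X_9=(6)
t=9: X=(6), d=1 → -e1, X_10=(5)
t=10: X=(5), d=0 → +e1, X_11=(6)
t=11: X=(6), d=1 → -e1, X_12=(5)
t=12: X=(5), d=1 → -e1, X_13=(4)
t=13: X=(4), d=1 → -e1, X_14=(3)
t=14: X=(3), d=1 → -e1, X_15=(2)
t=15: X=(2), d=1 → -e1, X_16=(1)
t=16: X=(1), d=0 → +e1, X_17=(2)
t=17: X=(2), d=0 → +e1, X_18=(3)
t=18: X=(3), d=1 → -e1, X_19=(2)

(2)


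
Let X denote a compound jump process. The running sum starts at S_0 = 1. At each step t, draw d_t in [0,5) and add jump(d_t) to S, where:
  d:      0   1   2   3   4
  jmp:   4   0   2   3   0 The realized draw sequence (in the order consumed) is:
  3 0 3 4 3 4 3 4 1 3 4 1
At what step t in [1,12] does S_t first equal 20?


10

t=0: S=1, d=3, jump=3, S_1=4
t=1: S=4, d=0, jump=4, S_2=8
t=2: S=8, d=3, jump=3, S_3=11
t=3: S=11, d=4, jump=0, S_4=11
t=4: S=11, d=3, jump=3, S_5=14
t=5: S=14, d=4, jump=0, S_6=14
t=6: S=14, d=3, jump=3, S_7=17
t=7: S=17, d=4, jump=0, S_8=17
t=8: S=17, d=1, jump=0, S_9=17
t=9: S=17, d=3, jump=3, S_10=20
t=10: S=20, d=4, jump=0, S_11=20
t=11: S=20, d=1, jump=0, S_12=20
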